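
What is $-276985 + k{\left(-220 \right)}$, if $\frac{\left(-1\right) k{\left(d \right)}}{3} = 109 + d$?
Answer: $-276652$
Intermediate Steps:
$k{\left(d \right)} = -327 - 3 d$ ($k{\left(d \right)} = - 3 \left(109 + d\right) = -327 - 3 d$)
$-276985 + k{\left(-220 \right)} = -276985 - -333 = -276985 + \left(-327 + 660\right) = -276985 + 333 = -276652$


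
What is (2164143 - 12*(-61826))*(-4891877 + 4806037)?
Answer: -249455761200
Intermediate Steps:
(2164143 - 12*(-61826))*(-4891877 + 4806037) = (2164143 + 741912)*(-85840) = 2906055*(-85840) = -249455761200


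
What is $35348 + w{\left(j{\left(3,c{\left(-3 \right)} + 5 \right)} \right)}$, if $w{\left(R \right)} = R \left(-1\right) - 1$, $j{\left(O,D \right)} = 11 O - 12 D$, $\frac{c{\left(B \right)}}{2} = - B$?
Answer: $35446$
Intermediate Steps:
$c{\left(B \right)} = - 2 B$ ($c{\left(B \right)} = 2 \left(- B\right) = - 2 B$)
$j{\left(O,D \right)} = - 12 D + 11 O$
$w{\left(R \right)} = -1 - R$ ($w{\left(R \right)} = - R - 1 = -1 - R$)
$35348 + w{\left(j{\left(3,c{\left(-3 \right)} + 5 \right)} \right)} = 35348 - \left(1 + 33 - 12 \left(\left(-2\right) \left(-3\right) + 5\right)\right) = 35348 - \left(34 - 12 \left(6 + 5\right)\right) = 35348 - \left(34 - 132\right) = 35348 - -98 = 35348 + \left(-1 + 99\right) = 35348 + 98 = 35446$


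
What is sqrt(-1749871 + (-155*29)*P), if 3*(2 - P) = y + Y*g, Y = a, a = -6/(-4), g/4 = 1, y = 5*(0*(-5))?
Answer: I*sqrt(1749871) ≈ 1322.8*I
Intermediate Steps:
y = 0 (y = 5*0 = 0)
g = 4 (g = 4*1 = 4)
a = 3/2 (a = -6*(-1/4) = 3/2 ≈ 1.5000)
Y = 3/2 ≈ 1.5000
P = 0 (P = 2 - (0 + (3/2)*4)/3 = 2 - (0 + 6)/3 = 2 - 1/3*6 = 2 - 2 = 0)
sqrt(-1749871 + (-155*29)*P) = sqrt(-1749871 - 155*29*0) = sqrt(-1749871 - 4495*0) = sqrt(-1749871 + 0) = sqrt(-1749871) = I*sqrt(1749871)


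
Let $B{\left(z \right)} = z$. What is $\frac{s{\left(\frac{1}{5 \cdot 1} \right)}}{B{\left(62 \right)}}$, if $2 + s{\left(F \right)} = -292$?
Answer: $- \frac{147}{31} \approx -4.7419$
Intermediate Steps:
$s{\left(F \right)} = -294$ ($s{\left(F \right)} = -2 - 292 = -294$)
$\frac{s{\left(\frac{1}{5 \cdot 1} \right)}}{B{\left(62 \right)}} = - \frac{294}{62} = \left(-294\right) \frac{1}{62} = - \frac{147}{31}$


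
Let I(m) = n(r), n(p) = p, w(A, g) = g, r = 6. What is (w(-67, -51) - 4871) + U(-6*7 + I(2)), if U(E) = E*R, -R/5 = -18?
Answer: -8162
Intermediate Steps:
R = 90 (R = -5*(-18) = 90)
I(m) = 6
U(E) = 90*E (U(E) = E*90 = 90*E)
(w(-67, -51) - 4871) + U(-6*7 + I(2)) = (-51 - 4871) + 90*(-6*7 + 6) = -4922 + 90*(-42 + 6) = -4922 + 90*(-36) = -4922 - 3240 = -8162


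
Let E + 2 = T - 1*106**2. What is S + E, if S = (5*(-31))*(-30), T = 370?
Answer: -6218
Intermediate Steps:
S = 4650 (S = -155*(-30) = 4650)
E = -10868 (E = -2 + (370 - 1*106**2) = -2 + (370 - 1*11236) = -2 + (370 - 11236) = -2 - 10866 = -10868)
S + E = 4650 - 10868 = -6218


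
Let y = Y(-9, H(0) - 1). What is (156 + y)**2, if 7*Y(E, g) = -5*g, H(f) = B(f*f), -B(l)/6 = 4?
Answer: 1481089/49 ≈ 30226.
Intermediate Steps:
B(l) = -24 (B(l) = -6*4 = -24)
H(f) = -24
Y(E, g) = -5*g/7 (Y(E, g) = (-5*g)/7 = -5*g/7)
y = 125/7 (y = -5*(-24 - 1)/7 = -5/7*(-25) = 125/7 ≈ 17.857)
(156 + y)**2 = (156 + 125/7)**2 = (1217/7)**2 = 1481089/49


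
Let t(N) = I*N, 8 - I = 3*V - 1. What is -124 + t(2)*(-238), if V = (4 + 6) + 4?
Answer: 15584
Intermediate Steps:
V = 14 (V = 10 + 4 = 14)
I = -33 (I = 8 - (3*14 - 1) = 8 - (42 - 1) = 8 - 1*41 = 8 - 41 = -33)
t(N) = -33*N
-124 + t(2)*(-238) = -124 - 33*2*(-238) = -124 - 66*(-238) = -124 + 15708 = 15584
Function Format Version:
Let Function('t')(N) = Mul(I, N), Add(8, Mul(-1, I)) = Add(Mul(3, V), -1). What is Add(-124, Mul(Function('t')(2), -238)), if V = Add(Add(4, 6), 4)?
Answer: 15584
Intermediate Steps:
V = 14 (V = Add(10, 4) = 14)
I = -33 (I = Add(8, Mul(-1, Add(Mul(3, 14), -1))) = Add(8, Mul(-1, Add(42, -1))) = Add(8, Mul(-1, 41)) = Add(8, -41) = -33)
Function('t')(N) = Mul(-33, N)
Add(-124, Mul(Function('t')(2), -238)) = Add(-124, Mul(Mul(-33, 2), -238)) = Add(-124, Mul(-66, -238)) = Add(-124, 15708) = 15584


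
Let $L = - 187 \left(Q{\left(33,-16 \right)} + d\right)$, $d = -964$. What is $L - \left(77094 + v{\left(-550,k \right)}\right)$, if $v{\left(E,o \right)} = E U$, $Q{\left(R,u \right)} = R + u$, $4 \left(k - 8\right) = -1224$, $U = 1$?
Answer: $100545$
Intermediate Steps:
$k = -298$ ($k = 8 + \frac{1}{4} \left(-1224\right) = 8 - 306 = -298$)
$L = 177089$ ($L = - 187 \left(\left(33 - 16\right) - 964\right) = - 187 \left(17 - 964\right) = \left(-187\right) \left(-947\right) = 177089$)
$v{\left(E,o \right)} = E$ ($v{\left(E,o \right)} = E 1 = E$)
$L - \left(77094 + v{\left(-550,k \right)}\right) = 177089 - 76544 = 100545$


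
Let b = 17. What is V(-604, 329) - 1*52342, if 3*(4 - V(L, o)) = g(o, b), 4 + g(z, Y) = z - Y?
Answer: -157322/3 ≈ -52441.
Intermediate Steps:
g(z, Y) = -4 + z - Y (g(z, Y) = -4 + (z - Y) = -4 + z - Y)
V(L, o) = 11 - o/3 (V(L, o) = 4 - (-4 + o - 1*17)/3 = 4 - (-4 + o - 17)/3 = 4 - (-21 + o)/3 = 4 + (7 - o/3) = 11 - o/3)
V(-604, 329) - 1*52342 = (11 - ⅓*329) - 1*52342 = (11 - 329/3) - 52342 = -296/3 - 52342 = -157322/3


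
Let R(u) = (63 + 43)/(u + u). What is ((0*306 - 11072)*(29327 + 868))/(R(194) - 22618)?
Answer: 21619297920/1462613 ≈ 14781.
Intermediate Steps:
R(u) = 53/u (R(u) = 106/((2*u)) = 106*(1/(2*u)) = 53/u)
((0*306 - 11072)*(29327 + 868))/(R(194) - 22618) = ((0*306 - 11072)*(29327 + 868))/(53/194 - 22618) = ((0 - 11072)*30195)/(53*(1/194) - 22618) = (-11072*30195)/(53/194 - 22618) = -334319040/(-4387839/194) = -334319040*(-194/4387839) = 21619297920/1462613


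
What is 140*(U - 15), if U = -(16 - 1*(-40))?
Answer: -9940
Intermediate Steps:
U = -56 (U = -(16 + 40) = -1*56 = -56)
140*(U - 15) = 140*(-56 - 15) = 140*(-71) = -9940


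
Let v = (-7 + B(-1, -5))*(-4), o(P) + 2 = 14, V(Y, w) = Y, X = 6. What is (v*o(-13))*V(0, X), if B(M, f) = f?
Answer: 0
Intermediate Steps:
o(P) = 12 (o(P) = -2 + 14 = 12)
v = 48 (v = (-7 - 5)*(-4) = -12*(-4) = 48)
(v*o(-13))*V(0, X) = (48*12)*0 = 576*0 = 0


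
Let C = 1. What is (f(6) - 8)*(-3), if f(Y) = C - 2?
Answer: 27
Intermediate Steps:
f(Y) = -1 (f(Y) = 1 - 2 = -1)
(f(6) - 8)*(-3) = (-1 - 8)*(-3) = -9*(-3) = 27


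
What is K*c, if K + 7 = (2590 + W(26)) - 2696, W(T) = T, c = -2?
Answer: 174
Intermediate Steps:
K = -87 (K = -7 + ((2590 + 26) - 2696) = -7 + (2616 - 2696) = -7 - 80 = -87)
K*c = -87*(-2) = 174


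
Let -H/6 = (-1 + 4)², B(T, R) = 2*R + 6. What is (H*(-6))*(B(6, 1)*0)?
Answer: 0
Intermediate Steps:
B(T, R) = 6 + 2*R
H = -54 (H = -6*(-1 + 4)² = -6*3² = -6*9 = -54)
(H*(-6))*(B(6, 1)*0) = (-54*(-6))*((6 + 2*1)*0) = 324*((6 + 2)*0) = 324*(8*0) = 324*0 = 0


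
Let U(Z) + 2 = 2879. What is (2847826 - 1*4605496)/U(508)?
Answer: -585890/959 ≈ -610.94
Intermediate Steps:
U(Z) = 2877 (U(Z) = -2 + 2879 = 2877)
(2847826 - 1*4605496)/U(508) = (2847826 - 1*4605496)/2877 = (2847826 - 4605496)*(1/2877) = -1757670*1/2877 = -585890/959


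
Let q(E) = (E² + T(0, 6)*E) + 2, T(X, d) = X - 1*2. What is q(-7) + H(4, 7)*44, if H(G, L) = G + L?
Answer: 549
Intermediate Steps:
T(X, d) = -2 + X (T(X, d) = X - 2 = -2 + X)
q(E) = 2 + E² - 2*E (q(E) = (E² + (-2 + 0)*E) + 2 = (E² - 2*E) + 2 = 2 + E² - 2*E)
q(-7) + H(4, 7)*44 = (2 + (-7)² - 2*(-7)) + (4 + 7)*44 = (2 + 49 + 14) + 11*44 = 65 + 484 = 549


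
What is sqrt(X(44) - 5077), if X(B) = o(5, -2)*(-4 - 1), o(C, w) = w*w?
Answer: I*sqrt(5097) ≈ 71.393*I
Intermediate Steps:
o(C, w) = w**2
X(B) = -20 (X(B) = (-2)**2*(-4 - 1) = 4*(-5) = -20)
sqrt(X(44) - 5077) = sqrt(-20 - 5077) = sqrt(-5097) = I*sqrt(5097)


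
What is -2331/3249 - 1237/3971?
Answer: -4086/3971 ≈ -1.0290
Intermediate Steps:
-2331/3249 - 1237/3971 = -2331*1/3249 - 1237*1/3971 = -259/361 - 1237/3971 = -4086/3971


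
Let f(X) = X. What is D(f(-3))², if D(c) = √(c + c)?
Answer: -6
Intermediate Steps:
D(c) = √2*√c (D(c) = √(2*c) = √2*√c)
D(f(-3))² = (√2*√(-3))² = (√2*(I*√3))² = (I*√6)² = -6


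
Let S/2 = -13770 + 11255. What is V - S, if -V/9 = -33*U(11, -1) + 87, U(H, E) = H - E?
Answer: 7811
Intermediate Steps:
S = -5030 (S = 2*(-13770 + 11255) = 2*(-2515) = -5030)
V = 2781 (V = -9*(-33*(11 - 1*(-1)) + 87) = -9*(-33*(11 + 1) + 87) = -9*(-33*12 + 87) = -9*(-396 + 87) = -9*(-309) = 2781)
V - S = 2781 - 1*(-5030) = 2781 + 5030 = 7811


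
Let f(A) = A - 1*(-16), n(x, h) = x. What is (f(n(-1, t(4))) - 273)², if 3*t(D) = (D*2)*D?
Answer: 66564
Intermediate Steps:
t(D) = 2*D²/3 (t(D) = ((D*2)*D)/3 = ((2*D)*D)/3 = (2*D²)/3 = 2*D²/3)
f(A) = 16 + A (f(A) = A + 16 = 16 + A)
(f(n(-1, t(4))) - 273)² = ((16 - 1) - 273)² = (15 - 273)² = (-258)² = 66564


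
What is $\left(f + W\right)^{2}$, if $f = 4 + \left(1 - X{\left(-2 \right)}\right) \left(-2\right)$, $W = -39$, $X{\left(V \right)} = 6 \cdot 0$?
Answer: $1369$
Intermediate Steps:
$X{\left(V \right)} = 0$
$f = 2$ ($f = 4 + \left(1 - 0\right) \left(-2\right) = 4 + \left(1 + 0\right) \left(-2\right) = 4 + 1 \left(-2\right) = 4 - 2 = 2$)
$\left(f + W\right)^{2} = \left(2 - 39\right)^{2} = \left(-37\right)^{2} = 1369$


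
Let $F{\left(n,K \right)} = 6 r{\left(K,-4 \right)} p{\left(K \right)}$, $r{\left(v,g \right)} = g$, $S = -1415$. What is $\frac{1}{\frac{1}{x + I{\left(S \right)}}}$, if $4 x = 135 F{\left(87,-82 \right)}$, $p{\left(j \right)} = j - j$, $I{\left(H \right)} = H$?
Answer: $-1415$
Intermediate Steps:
$p{\left(j \right)} = 0$
$F{\left(n,K \right)} = 0$ ($F{\left(n,K \right)} = 6 \left(-4\right) 0 = \left(-24\right) 0 = 0$)
$x = 0$ ($x = \frac{135 \cdot 0}{4} = \frac{1}{4} \cdot 0 = 0$)
$\frac{1}{\frac{1}{x + I{\left(S \right)}}} = \frac{1}{\frac{1}{0 - 1415}} = \frac{1}{\frac{1}{-1415}} = \frac{1}{- \frac{1}{1415}} = -1415$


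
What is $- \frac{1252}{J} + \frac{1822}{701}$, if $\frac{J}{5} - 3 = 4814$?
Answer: $\frac{43005218}{16883585} \approx 2.5472$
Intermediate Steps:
$J = 24085$ ($J = 15 + 5 \cdot 4814 = 15 + 24070 = 24085$)
$- \frac{1252}{J} + \frac{1822}{701} = - \frac{1252}{24085} + \frac{1822}{701} = \frac{43005218}{16883585}$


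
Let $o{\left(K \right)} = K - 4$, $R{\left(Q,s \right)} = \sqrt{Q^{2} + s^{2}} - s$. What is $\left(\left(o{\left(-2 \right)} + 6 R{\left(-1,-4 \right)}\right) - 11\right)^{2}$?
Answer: $661 + 84 \sqrt{17} \approx 1007.3$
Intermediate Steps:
$o{\left(K \right)} = -4 + K$
$\left(\left(o{\left(-2 \right)} + 6 R{\left(-1,-4 \right)}\right) - 11\right)^{2} = \left(\left(\left(-4 - 2\right) + 6 \left(\sqrt{\left(-1\right)^{2} + \left(-4\right)^{2}} - -4\right)\right) - 11\right)^{2} = \left(\left(-6 + 6 \left(\sqrt{1 + 16} + 4\right)\right) - 11\right)^{2} = \left(\left(-6 + 6 \left(\sqrt{17} + 4\right)\right) - 11\right)^{2} = \left(\left(-6 + 6 \left(4 + \sqrt{17}\right)\right) - 11\right)^{2} = \left(\left(-6 + \left(24 + 6 \sqrt{17}\right)\right) - 11\right)^{2} = \left(\left(18 + 6 \sqrt{17}\right) - 11\right)^{2} = \left(7 + 6 \sqrt{17}\right)^{2}$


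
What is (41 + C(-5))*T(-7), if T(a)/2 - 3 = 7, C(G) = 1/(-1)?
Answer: 800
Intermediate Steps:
C(G) = -1
T(a) = 20 (T(a) = 6 + 2*7 = 6 + 14 = 20)
(41 + C(-5))*T(-7) = (41 - 1)*20 = 40*20 = 800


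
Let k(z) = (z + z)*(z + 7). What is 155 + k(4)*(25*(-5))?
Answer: -10845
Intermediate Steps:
k(z) = 2*z*(7 + z) (k(z) = (2*z)*(7 + z) = 2*z*(7 + z))
155 + k(4)*(25*(-5)) = 155 + (2*4*(7 + 4))*(25*(-5)) = 155 + (2*4*11)*(-125) = 155 + 88*(-125) = 155 - 11000 = -10845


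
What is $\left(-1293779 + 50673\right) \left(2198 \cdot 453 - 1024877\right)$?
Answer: $36277562398$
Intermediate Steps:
$\left(-1293779 + 50673\right) \left(2198 \cdot 453 - 1024877\right) = - 1243106 \left(995694 - 1024877\right) = \left(-1243106\right) \left(-29183\right) = 36277562398$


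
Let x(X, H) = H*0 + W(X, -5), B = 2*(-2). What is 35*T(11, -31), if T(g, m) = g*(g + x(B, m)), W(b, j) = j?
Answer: 2310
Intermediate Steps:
B = -4
x(X, H) = -5 (x(X, H) = H*0 - 5 = 0 - 5 = -5)
T(g, m) = g*(-5 + g) (T(g, m) = g*(g - 5) = g*(-5 + g))
35*T(11, -31) = 35*(11*(-5 + 11)) = 35*(11*6) = 35*66 = 2310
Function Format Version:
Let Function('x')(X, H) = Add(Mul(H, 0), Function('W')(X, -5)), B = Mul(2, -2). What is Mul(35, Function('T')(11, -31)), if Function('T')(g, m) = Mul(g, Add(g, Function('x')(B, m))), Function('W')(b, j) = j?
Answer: 2310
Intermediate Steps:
B = -4
Function('x')(X, H) = -5 (Function('x')(X, H) = Add(Mul(H, 0), -5) = Add(0, -5) = -5)
Function('T')(g, m) = Mul(g, Add(-5, g)) (Function('T')(g, m) = Mul(g, Add(g, -5)) = Mul(g, Add(-5, g)))
Mul(35, Function('T')(11, -31)) = Mul(35, Mul(11, Add(-5, 11))) = Mul(35, Mul(11, 6)) = Mul(35, 66) = 2310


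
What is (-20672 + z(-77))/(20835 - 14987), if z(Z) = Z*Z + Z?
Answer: -3705/1462 ≈ -2.5342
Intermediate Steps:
z(Z) = Z + Z**2 (z(Z) = Z**2 + Z = Z + Z**2)
(-20672 + z(-77))/(20835 - 14987) = (-20672 - 77*(1 - 77))/(20835 - 14987) = (-20672 - 77*(-76))/5848 = (-20672 + 5852)*(1/5848) = -14820*1/5848 = -3705/1462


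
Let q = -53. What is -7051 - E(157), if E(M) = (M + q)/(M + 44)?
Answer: -1417355/201 ≈ -7051.5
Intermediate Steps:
E(M) = (-53 + M)/(44 + M) (E(M) = (M - 53)/(M + 44) = (-53 + M)/(44 + M))
-7051 - E(157) = -7051 - (-53 + 157)/(44 + 157) = -7051 - 104/201 = -1417355/201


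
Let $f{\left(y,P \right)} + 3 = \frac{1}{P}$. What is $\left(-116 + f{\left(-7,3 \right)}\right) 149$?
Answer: $- \frac{53044}{3} \approx -17681.0$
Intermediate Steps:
$f{\left(y,P \right)} = -3 + \frac{1}{P}$
$\left(-116 + f{\left(-7,3 \right)}\right) 149 = \left(-116 - \left(3 - \frac{1}{3}\right)\right) 149 = \left(-116 + \left(-3 + \frac{1}{3}\right)\right) 149 = \left(-116 - \frac{8}{3}\right) 149 = \left(- \frac{356}{3}\right) 149 = - \frac{53044}{3}$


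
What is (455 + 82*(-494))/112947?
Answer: -13351/37649 ≈ -0.35462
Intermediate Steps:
(455 + 82*(-494))/112947 = (455 - 40508)*(1/112947) = -40053*1/112947 = -13351/37649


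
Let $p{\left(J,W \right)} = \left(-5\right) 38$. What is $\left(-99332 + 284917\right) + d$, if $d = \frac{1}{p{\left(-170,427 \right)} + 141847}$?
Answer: $\frac{26289414346}{141657} \approx 1.8559 \cdot 10^{5}$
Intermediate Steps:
$p{\left(J,W \right)} = -190$
$d = \frac{1}{141657}$ ($d = \frac{1}{-190 + 141847} = \frac{1}{141657} \approx 7.0593 \cdot 10^{-6}$)
$\left(-99332 + 284917\right) + d = \left(-99332 + 284917\right) + \frac{1}{141657} = 185585 + \frac{1}{141657} = \frac{26289414346}{141657}$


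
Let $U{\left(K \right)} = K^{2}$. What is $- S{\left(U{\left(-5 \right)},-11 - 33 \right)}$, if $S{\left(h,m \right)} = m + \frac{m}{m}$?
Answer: $43$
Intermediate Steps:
$S{\left(h,m \right)} = 1 + m$ ($S{\left(h,m \right)} = m + 1 = 1 + m$)
$- S{\left(U{\left(-5 \right)},-11 - 33 \right)} = - (1 - 44) = \left(-1\right) \left(-43\right) = 43$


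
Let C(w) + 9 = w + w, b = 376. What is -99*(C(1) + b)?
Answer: -36531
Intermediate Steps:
C(w) = -9 + 2*w (C(w) = -9 + (w + w) = -9 + 2*w)
-99*(C(1) + b) = -99*((-9 + 2*1) + 376) = -99*((-9 + 2) + 376) = -99*(-7 + 376) = -99*369 = -36531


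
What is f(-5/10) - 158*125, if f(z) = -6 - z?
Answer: -39511/2 ≈ -19756.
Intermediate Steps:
f(-5/10) - 158*125 = (-6 - (-5)/10) - 158*125 = (-6 - (-5)/10) - 19750 = (-6 - 1*(-½)) - 19750 = (-6 + ½) - 19750 = -11/2 - 19750 = -39511/2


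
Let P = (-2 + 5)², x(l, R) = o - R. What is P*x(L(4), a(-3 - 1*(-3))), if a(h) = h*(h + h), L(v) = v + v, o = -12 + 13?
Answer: 9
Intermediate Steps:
o = 1
L(v) = 2*v
a(h) = 2*h² (a(h) = h*(2*h) = 2*h²)
x(l, R) = 1 - R
P = 9 (P = 3² = 9)
P*x(L(4), a(-3 - 1*(-3))) = 9*(1 - 2*(-3 - 1*(-3))²) = 9*(1 - 2*(-3 + 3)²) = 9*(1 - 2*0²) = 9*(1 - 2*0) = 9*(1 - 1*0) = 9*(1 + 0) = 9*1 = 9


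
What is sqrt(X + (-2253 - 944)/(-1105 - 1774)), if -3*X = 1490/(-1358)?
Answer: 2*sqrt(12692505025578)/5864523 ≈ 1.2150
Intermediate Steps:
X = 745/2037 (X = -1490/(3*(-1358)) = -1490*(-1)/(3*1358) = -1/3*(-745/679) = 745/2037 ≈ 0.36573)
sqrt(X + (-2253 - 944)/(-1105 - 1774)) = sqrt(745/2037 + (-2253 - 944)/(-1105 - 1774)) = sqrt(745/2037 - 3197/(-2879)) = sqrt(745/2037 - 3197*(-1/2879)) = sqrt(745/2037 + 3197/2879) = sqrt(8657144/5864523) = 2*sqrt(12692505025578)/5864523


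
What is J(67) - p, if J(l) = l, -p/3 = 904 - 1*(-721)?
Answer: 4942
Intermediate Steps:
p = -4875 (p = -3*(904 - 1*(-721)) = -3*(904 + 721) = -3*1625 = -4875)
J(67) - p = 67 - 1*(-4875) = 67 + 4875 = 4942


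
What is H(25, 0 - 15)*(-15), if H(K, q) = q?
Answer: 225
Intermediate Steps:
H(25, 0 - 15)*(-15) = (0 - 15)*(-15) = -15*(-15) = 225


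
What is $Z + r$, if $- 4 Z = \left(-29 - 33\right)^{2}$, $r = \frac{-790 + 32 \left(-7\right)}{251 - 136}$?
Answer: $- \frac{111529}{115} \approx -969.82$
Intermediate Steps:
$r = - \frac{1014}{115}$ ($r = \frac{-790 - 224}{115} = \left(-1014\right) \frac{1}{115} = - \frac{1014}{115} \approx -8.8174$)
$Z = -961$ ($Z = - \frac{\left(-29 - 33\right)^{2}}{4} = - \frac{\left(-62\right)^{2}}{4} = \left(- \frac{1}{4}\right) 3844 = -961$)
$Z + r = -961 - \frac{1014}{115} = - \frac{111529}{115}$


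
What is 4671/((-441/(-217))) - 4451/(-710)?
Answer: 11454347/4970 ≈ 2304.7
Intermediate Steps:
4671/((-441/(-217))) - 4451/(-710) = 4671/((-441*(-1/217))) - 4451*(-1/710) = 4671/(63/31) + 4451/710 = 4671*(31/63) + 4451/710 = 16089/7 + 4451/710 = 11454347/4970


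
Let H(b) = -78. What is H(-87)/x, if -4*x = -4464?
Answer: -13/186 ≈ -0.069892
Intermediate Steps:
x = 1116 (x = -1/4*(-4464) = 1116)
H(-87)/x = -78/1116 = -78*1/1116 = -13/186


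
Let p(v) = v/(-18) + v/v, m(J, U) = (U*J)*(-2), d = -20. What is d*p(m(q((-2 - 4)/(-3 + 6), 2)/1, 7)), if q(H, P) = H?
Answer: 100/9 ≈ 11.111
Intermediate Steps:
m(J, U) = -2*J*U (m(J, U) = (J*U)*(-2) = -2*J*U)
p(v) = 1 - v/18 (p(v) = v*(-1/18) + 1 = -v/18 + 1 = 1 - v/18)
d*p(m(q((-2 - 4)/(-3 + 6), 2)/1, 7)) = -20*(1 - (-1)*((-2 - 4)/(-3 + 6))/1*7/9) = -20*(1 - (-1)*-6/3*1*7/9) = -20*(1 - (-1)*-6*1/3*1*7/9) = -20*(1 - (-1)*(-2*1)*7/9) = -20*(1 - (-1)*(-2)*7/9) = -20*(1 - 1/18*28) = -20*(1 - 14/9) = -20*(-5/9) = 100/9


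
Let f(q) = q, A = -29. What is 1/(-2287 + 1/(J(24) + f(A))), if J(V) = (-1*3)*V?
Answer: -101/230988 ≈ -0.00043725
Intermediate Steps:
J(V) = -3*V
1/(-2287 + 1/(J(24) + f(A))) = 1/(-2287 + 1/(-3*24 - 29)) = 1/(-2287 + 1/(-72 - 29)) = 1/(-2287 + 1/(-101)) = 1/(-2287 - 1/101) = 1/(-230988/101) = -101/230988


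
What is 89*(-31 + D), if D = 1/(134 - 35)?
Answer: -273052/99 ≈ -2758.1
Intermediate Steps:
D = 1/99 ≈ 0.010101
89*(-31 + D) = 89*(-31 + 1/99) = 89*(-3068/99) = -273052/99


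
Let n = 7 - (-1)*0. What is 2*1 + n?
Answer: 9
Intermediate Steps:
n = 7 (n = 7 - 1*0 = 7 + 0 = 7)
2*1 + n = 2*1 + 7 = 2 + 7 = 9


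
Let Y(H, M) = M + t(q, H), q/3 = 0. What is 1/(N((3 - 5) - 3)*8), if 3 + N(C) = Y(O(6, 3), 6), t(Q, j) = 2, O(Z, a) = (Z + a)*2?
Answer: 1/40 ≈ 0.025000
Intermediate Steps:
q = 0 (q = 3*0 = 0)
O(Z, a) = 2*Z + 2*a
Y(H, M) = 2 + M (Y(H, M) = M + 2 = 2 + M)
N(C) = 5 (N(C) = -3 + (2 + 6) = -3 + 8 = 5)
1/(N((3 - 5) - 3)*8) = 1/(5*8) = 1/40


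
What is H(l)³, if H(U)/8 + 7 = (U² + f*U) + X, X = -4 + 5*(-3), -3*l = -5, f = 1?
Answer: -3738308608/729 ≈ -5.1280e+6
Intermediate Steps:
l = 5/3 (l = -⅓*(-5) = 5/3 ≈ 1.6667)
X = -19 (X = -4 - 15 = -19)
H(U) = -208 + 8*U + 8*U² (H(U) = -56 + 8*((U² + 1*U) - 19) = -56 + 8*((U² + U) - 19) = -56 + 8*((U + U²) - 19) = -56 + 8*(-19 + U + U²) = -56 + (-152 + 8*U + 8*U²) = -208 + 8*U + 8*U²)
H(l)³ = (-208 + 8*(5/3) + 8*(5/3)²)³ = (-208 + 40/3 + 8*(25/9))³ = (-208 + 40/3 + 200/9)³ = (-1552/9)³ = -3738308608/729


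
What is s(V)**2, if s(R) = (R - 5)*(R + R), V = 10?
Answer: 10000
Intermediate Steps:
s(R) = 2*R*(-5 + R) (s(R) = (-5 + R)*(2*R) = 2*R*(-5 + R))
s(V)**2 = (2*10*(-5 + 10))**2 = (2*10*5)**2 = 100**2 = 10000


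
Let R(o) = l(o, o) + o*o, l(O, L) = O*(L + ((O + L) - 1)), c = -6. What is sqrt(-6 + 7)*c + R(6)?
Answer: 132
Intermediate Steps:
l(O, L) = O*(-1 + O + 2*L) (l(O, L) = O*(L + ((L + O) - 1)) = O*(L + (-1 + L + O)) = O*(-1 + O + 2*L))
R(o) = o**2 + o*(-1 + 3*o) (R(o) = o*(-1 + o + 2*o) + o*o = o*(-1 + 3*o) + o**2 = o**2 + o*(-1 + 3*o))
sqrt(-6 + 7)*c + R(6) = sqrt(-6 + 7)*(-6) + 6*(-1 + 4*6) = sqrt(1)*(-6) + 6*(-1 + 24) = 1*(-6) + 6*23 = -6 + 138 = 132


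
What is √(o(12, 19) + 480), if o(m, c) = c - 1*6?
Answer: √493 ≈ 22.204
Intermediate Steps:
o(m, c) = -6 + c (o(m, c) = c - 6 = -6 + c)
√(o(12, 19) + 480) = √((-6 + 19) + 480) = √(13 + 480) = √493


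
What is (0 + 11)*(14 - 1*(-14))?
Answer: 308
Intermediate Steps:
(0 + 11)*(14 - 1*(-14)) = 11*(14 + 14) = 11*28 = 308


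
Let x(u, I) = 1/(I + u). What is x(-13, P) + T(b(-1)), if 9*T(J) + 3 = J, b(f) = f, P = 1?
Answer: -19/36 ≈ -0.52778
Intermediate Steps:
T(J) = -1/3 + J/9
x(-13, P) + T(b(-1)) = 1/(1 - 13) + (-1/3 + (1/9)*(-1)) = 1/(-12) + (-1/3 - 1/9) = -1/12 - 4/9 = -19/36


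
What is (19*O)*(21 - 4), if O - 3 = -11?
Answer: -2584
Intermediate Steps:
O = -8 (O = 3 - 11 = -8)
(19*O)*(21 - 4) = (19*(-8))*(21 - 4) = -152*17 = -2584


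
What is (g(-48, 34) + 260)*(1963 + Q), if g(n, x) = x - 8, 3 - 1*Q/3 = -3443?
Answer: 3518086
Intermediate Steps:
Q = 10338 (Q = 9 - 3*(-3443) = 9 + 10329 = 10338)
g(n, x) = -8 + x
(g(-48, 34) + 260)*(1963 + Q) = ((-8 + 34) + 260)*(1963 + 10338) = (26 + 260)*12301 = 286*12301 = 3518086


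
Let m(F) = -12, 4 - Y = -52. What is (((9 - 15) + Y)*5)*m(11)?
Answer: -3000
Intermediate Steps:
Y = 56 (Y = 4 - 1*(-52) = 4 + 52 = 56)
(((9 - 15) + Y)*5)*m(11) = (((9 - 15) + 56)*5)*(-12) = ((-6 + 56)*5)*(-12) = (50*5)*(-12) = 250*(-12) = -3000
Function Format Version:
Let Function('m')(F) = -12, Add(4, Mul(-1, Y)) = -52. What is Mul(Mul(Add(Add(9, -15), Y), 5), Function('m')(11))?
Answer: -3000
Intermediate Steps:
Y = 56 (Y = Add(4, Mul(-1, -52)) = Add(4, 52) = 56)
Mul(Mul(Add(Add(9, -15), Y), 5), Function('m')(11)) = Mul(Mul(Add(Add(9, -15), 56), 5), -12) = Mul(Mul(Add(-6, 56), 5), -12) = Mul(Mul(50, 5), -12) = Mul(250, -12) = -3000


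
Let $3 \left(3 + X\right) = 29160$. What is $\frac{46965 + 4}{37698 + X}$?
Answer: $\frac{46969}{47415} \approx 0.99059$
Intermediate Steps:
$X = 9717$ ($X = -3 + \frac{1}{3} \cdot 29160 = -3 + 9720 = 9717$)
$\frac{46965 + 4}{37698 + X} = \frac{46965 + 4}{37698 + 9717} = \frac{46969}{47415}$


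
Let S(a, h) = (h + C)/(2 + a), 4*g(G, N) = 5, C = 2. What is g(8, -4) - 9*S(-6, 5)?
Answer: 17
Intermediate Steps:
g(G, N) = 5/4 (g(G, N) = (¼)*5 = 5/4)
S(a, h) = (2 + h)/(2 + a) (S(a, h) = (h + 2)/(2 + a) = (2 + h)/(2 + a))
g(8, -4) - 9*S(-6, 5) = 5/4 - 9*(2 + 5)/(2 - 6) = 5/4 - 9*7/(-4) = 5/4 - (-9)*7/4 = 5/4 - 9*(-7/4) = 5/4 + 63/4 = 17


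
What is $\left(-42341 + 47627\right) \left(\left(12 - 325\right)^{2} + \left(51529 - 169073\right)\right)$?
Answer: $-103473450$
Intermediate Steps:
$\left(-42341 + 47627\right) \left(\left(12 - 325\right)^{2} + \left(51529 - 169073\right)\right) = 5286 \left(\left(-313\right)^{2} + \left(51529 - 169073\right)\right) = 5286 \left(97969 - 117544\right) = 5286 \left(-19575\right) = -103473450$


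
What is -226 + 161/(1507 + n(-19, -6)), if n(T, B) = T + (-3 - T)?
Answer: -339743/1504 ≈ -225.89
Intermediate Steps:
n(T, B) = -3
-226 + 161/(1507 + n(-19, -6)) = -226 + 161/(1507 - 3) = -226 + 161/1504 = -339743/1504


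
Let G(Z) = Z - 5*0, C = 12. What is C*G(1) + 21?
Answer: 33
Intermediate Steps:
G(Z) = Z (G(Z) = Z - 1*0 = Z + 0 = Z)
C*G(1) + 21 = 12*1 + 21 = 12 + 21 = 33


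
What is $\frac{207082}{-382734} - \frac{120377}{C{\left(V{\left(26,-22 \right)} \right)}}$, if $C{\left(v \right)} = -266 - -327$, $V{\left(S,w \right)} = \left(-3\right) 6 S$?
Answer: $- \frac{23042501360}{11673387} \approx -1973.9$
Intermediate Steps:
$V{\left(S,w \right)} = - 18 S$
$C{\left(v \right)} = 61$ ($C{\left(v \right)} = -266 + 327 = 61$)
$\frac{207082}{-382734} - \frac{120377}{C{\left(V{\left(26,-22 \right)} \right)}} = \frac{207082}{-382734} - \frac{120377}{61} = 207082 \left(- \frac{1}{382734}\right) - \frac{120377}{61} = - \frac{103541}{191367} - \frac{120377}{61} = - \frac{23042501360}{11673387}$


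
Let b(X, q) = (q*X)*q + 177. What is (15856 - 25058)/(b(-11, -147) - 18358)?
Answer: 4601/127940 ≈ 0.035962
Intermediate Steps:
b(X, q) = 177 + X*q² (b(X, q) = (X*q)*q + 177 = X*q² + 177 = 177 + X*q²)
(15856 - 25058)/(b(-11, -147) - 18358) = (15856 - 25058)/((177 - 11*(-147)²) - 18358) = -9202/((177 - 11*21609) - 18358) = -9202/((177 - 237699) - 18358) = -9202/(-237522 - 18358) = -9202/(-255880) = -9202*(-1/255880) = 4601/127940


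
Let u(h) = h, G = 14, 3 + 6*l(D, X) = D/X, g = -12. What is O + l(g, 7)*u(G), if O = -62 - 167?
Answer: -240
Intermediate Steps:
l(D, X) = -½ + D/(6*X) (l(D, X) = -½ + (D/X)/6 = -½ + D/(6*X))
O = -229
O + l(g, 7)*u(G) = -229 + ((⅙)*(-12 - 3*7)/7)*14 = -229 + ((⅙)*(⅐)*(-12 - 21))*14 = -229 + ((⅙)*(⅐)*(-33))*14 = -229 - 11/14*14 = -229 - 11 = -240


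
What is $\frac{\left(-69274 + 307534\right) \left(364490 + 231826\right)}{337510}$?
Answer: $\frac{14207825016}{33751} \approx 4.2096 \cdot 10^{5}$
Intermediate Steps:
$\frac{\left(-69274 + 307534\right) \left(364490 + 231826\right)}{337510} = 238260 \cdot 596316 \cdot \frac{1}{337510} = 142078250160 \cdot \frac{1}{337510} = \frac{14207825016}{33751}$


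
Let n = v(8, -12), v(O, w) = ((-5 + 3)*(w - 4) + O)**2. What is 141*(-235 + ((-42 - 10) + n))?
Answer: 185133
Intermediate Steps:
v(O, w) = (8 + O - 2*w)**2 (v(O, w) = (-2*(-4 + w) + O)**2 = ((8 - 2*w) + O)**2 = (8 + O - 2*w)**2)
n = 1600 (n = (8 + 8 - 2*(-12))**2 = (8 + 8 + 24)**2 = 40**2 = 1600)
141*(-235 + ((-42 - 10) + n)) = 141*(-235 + ((-42 - 10) + 1600)) = 141*(-235 + (-52 + 1600)) = 141*(-235 + 1548) = 141*1313 = 185133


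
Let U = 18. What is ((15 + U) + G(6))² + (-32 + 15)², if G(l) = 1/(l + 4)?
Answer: 138461/100 ≈ 1384.6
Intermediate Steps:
G(l) = 1/(4 + l)
((15 + U) + G(6))² + (-32 + 15)² = ((15 + 18) + 1/(4 + 6))² + (-32 + 15)² = (33 + 1/10)² + (-17)² = (33 + ⅒)² + 289 = (331/10)² + 289 = 109561/100 + 289 = 138461/100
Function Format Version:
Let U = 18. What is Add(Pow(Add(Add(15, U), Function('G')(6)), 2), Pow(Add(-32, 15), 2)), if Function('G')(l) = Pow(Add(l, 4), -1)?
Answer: Rational(138461, 100) ≈ 1384.6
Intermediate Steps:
Function('G')(l) = Pow(Add(4, l), -1)
Add(Pow(Add(Add(15, U), Function('G')(6)), 2), Pow(Add(-32, 15), 2)) = Add(Pow(Add(Add(15, 18), Pow(Add(4, 6), -1)), 2), Pow(Add(-32, 15), 2)) = Add(Pow(Add(33, Pow(10, -1)), 2), Pow(-17, 2)) = Add(Pow(Add(33, Rational(1, 10)), 2), 289) = Add(Pow(Rational(331, 10), 2), 289) = Add(Rational(109561, 100), 289) = Rational(138461, 100)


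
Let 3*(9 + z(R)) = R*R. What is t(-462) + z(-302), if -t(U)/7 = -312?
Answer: 97729/3 ≈ 32576.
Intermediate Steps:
t(U) = 2184 (t(U) = -7*(-312) = 2184)
z(R) = -9 + R**2/3 (z(R) = -9 + (R*R)/3 = -9 + R**2/3)
t(-462) + z(-302) = 2184 + (-9 + (1/3)*(-302)**2) = 2184 + (-9 + (1/3)*91204) = 2184 + (-9 + 91204/3) = 2184 + 91177/3 = 97729/3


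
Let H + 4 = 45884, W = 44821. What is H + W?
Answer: 90701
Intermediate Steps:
H = 45880 (H = -4 + 45884 = 45880)
H + W = 45880 + 44821 = 90701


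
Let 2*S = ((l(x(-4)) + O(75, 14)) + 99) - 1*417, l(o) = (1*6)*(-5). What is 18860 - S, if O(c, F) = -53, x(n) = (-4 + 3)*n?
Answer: 38121/2 ≈ 19061.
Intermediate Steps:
x(n) = -n
l(o) = -30 (l(o) = 6*(-5) = -30)
S = -401/2 (S = (((-30 - 53) + 99) - 1*417)/2 = ((-83 + 99) - 417)/2 = (16 - 417)/2 = (½)*(-401) = -401/2 ≈ -200.50)
18860 - S = 18860 - 1*(-401/2) = 18860 + 401/2 = 38121/2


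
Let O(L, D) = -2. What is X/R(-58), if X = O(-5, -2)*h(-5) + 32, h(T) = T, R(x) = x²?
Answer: 21/1682 ≈ 0.012485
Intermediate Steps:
X = 42 (X = -2*(-5) + 32 = 10 + 32 = 42)
X/R(-58) = 42/((-58)²) = 42/3364 = 42*(1/3364) = 21/1682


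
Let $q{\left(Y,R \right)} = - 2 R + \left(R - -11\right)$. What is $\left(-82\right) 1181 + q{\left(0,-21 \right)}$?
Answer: $-96810$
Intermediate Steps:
$q{\left(Y,R \right)} = 11 - R$ ($q{\left(Y,R \right)} = - 2 R + \left(R + 11\right) = - 2 R + \left(11 + R\right) = 11 - R$)
$\left(-82\right) 1181 + q{\left(0,-21 \right)} = \left(-82\right) 1181 + \left(11 - -21\right) = -96842 + \left(11 + 21\right) = -96842 + 32 = -96810$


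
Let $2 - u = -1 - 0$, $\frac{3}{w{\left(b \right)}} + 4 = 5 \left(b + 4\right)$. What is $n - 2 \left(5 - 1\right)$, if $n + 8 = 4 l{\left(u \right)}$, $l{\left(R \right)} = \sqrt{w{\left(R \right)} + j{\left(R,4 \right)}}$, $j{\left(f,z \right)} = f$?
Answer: $-16 + \frac{16 \sqrt{186}}{31} \approx -8.9609$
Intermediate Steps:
$w{\left(b \right)} = \frac{3}{16 + 5 b}$ ($w{\left(b \right)} = \frac{3}{-4 + 5 \left(b + 4\right)} = \frac{3}{-4 + 5 \left(4 + b\right)} = \frac{3}{-4 + \left(20 + 5 b\right)} = \frac{3}{16 + 5 b}$)
$u = 3$ ($u = 2 - \left(-1 - 0\right) = 2 - \left(-1 + 0\right) = 2 - -1 = 2 + 1 = 3$)
$l{\left(R \right)} = \sqrt{R + \frac{3}{16 + 5 R}}$ ($l{\left(R \right)} = \sqrt{\frac{3}{16 + 5 R} + R} = \sqrt{R + \frac{3}{16 + 5 R}}$)
$n = -8 + \frac{16 \sqrt{186}}{31}$ ($n = -8 + 4 \sqrt{\frac{3 + 3 \left(16 + 5 \cdot 3\right)}{16 + 5 \cdot 3}} = -8 + 4 \sqrt{\frac{3 + 3 \left(16 + 15\right)}{16 + 15}} = -8 + 4 \sqrt{\frac{3 + 3 \cdot 31}{31}} = -8 + 4 \sqrt{\frac{3 + 93}{31}} = -8 + 4 \sqrt{\frac{1}{31} \cdot 96} = -8 + 4 \sqrt{\frac{96}{31}} = -8 + 4 \frac{4 \sqrt{186}}{31} = -8 + \frac{16 \sqrt{186}}{31} \approx -0.96094$)
$n - 2 \left(5 - 1\right) = \left(-8 + \frac{16 \sqrt{186}}{31}\right) - 2 \left(5 - 1\right) = \left(-8 + \frac{16 \sqrt{186}}{31}\right) - 8 = -16 + \frac{16 \sqrt{186}}{31}$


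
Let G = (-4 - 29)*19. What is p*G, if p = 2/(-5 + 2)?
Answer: 418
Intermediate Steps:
G = -627 (G = -33*19 = -627)
p = -2/3 (p = 2/(-3) = -1/3*2 = -2/3 ≈ -0.66667)
p*G = -2/3*(-627) = 418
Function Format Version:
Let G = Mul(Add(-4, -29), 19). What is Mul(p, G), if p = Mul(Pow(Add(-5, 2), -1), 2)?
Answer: 418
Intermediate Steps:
G = -627 (G = Mul(-33, 19) = -627)
p = Rational(-2, 3) (p = Mul(Pow(-3, -1), 2) = Mul(Rational(-1, 3), 2) = Rational(-2, 3) ≈ -0.66667)
Mul(p, G) = Mul(Rational(-2, 3), -627) = 418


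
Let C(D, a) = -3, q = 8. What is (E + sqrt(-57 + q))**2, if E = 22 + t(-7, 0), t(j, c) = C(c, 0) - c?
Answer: 312 + 266*I ≈ 312.0 + 266.0*I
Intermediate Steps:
t(j, c) = -3 - c
E = 19 (E = 22 + (-3 - 1*0) = 22 + (-3 + 0) = 22 - 3 = 19)
(E + sqrt(-57 + q))**2 = (19 + sqrt(-57 + 8))**2 = (19 + sqrt(-49))**2 = (19 + 7*I)**2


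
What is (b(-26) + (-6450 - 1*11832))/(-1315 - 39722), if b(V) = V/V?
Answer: 18281/41037 ≈ 0.44548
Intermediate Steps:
b(V) = 1
(b(-26) + (-6450 - 1*11832))/(-1315 - 39722) = (1 + (-6450 - 1*11832))/(-1315 - 39722) = (1 + (-6450 - 11832))/(-41037) = (1 - 18282)*(-1/41037) = -18281*(-1/41037) = 18281/41037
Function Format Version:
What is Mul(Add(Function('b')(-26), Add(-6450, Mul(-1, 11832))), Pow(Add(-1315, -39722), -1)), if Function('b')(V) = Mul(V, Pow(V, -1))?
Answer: Rational(18281, 41037) ≈ 0.44548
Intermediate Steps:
Function('b')(V) = 1
Mul(Add(Function('b')(-26), Add(-6450, Mul(-1, 11832))), Pow(Add(-1315, -39722), -1)) = Mul(Add(1, Add(-6450, Mul(-1, 11832))), Pow(Add(-1315, -39722), -1)) = Mul(Add(1, Add(-6450, -11832)), Pow(-41037, -1)) = Mul(Add(1, -18282), Rational(-1, 41037)) = Mul(-18281, Rational(-1, 41037)) = Rational(18281, 41037)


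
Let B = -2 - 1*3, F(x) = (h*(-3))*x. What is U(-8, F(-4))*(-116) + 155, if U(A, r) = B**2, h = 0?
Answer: -2745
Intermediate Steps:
F(x) = 0 (F(x) = (0*(-3))*x = 0*x = 0)
B = -5 (B = -2 - 3 = -5)
U(A, r) = 25 (U(A, r) = (-5)**2 = 25)
U(-8, F(-4))*(-116) + 155 = 25*(-116) + 155 = -2900 + 155 = -2745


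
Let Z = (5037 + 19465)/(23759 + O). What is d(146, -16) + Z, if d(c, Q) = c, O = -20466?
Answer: 505280/3293 ≈ 153.44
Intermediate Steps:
Z = 24502/3293 (Z = (5037 + 19465)/(23759 - 20466) = 24502/3293 ≈ 7.4406)
d(146, -16) + Z = 146 + 24502/3293 = 505280/3293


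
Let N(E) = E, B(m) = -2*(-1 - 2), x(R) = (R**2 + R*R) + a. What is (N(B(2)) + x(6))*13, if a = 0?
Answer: 1014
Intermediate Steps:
x(R) = 2*R**2 (x(R) = (R**2 + R*R) + 0 = (R**2 + R**2) + 0 = 2*R**2 + 0 = 2*R**2)
B(m) = 6 (B(m) = -2*(-3) = 6)
(N(B(2)) + x(6))*13 = (6 + 2*6**2)*13 = (6 + 2*36)*13 = (6 + 72)*13 = 78*13 = 1014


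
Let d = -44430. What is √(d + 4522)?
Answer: 2*I*√9977 ≈ 199.77*I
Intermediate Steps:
√(d + 4522) = √(-44430 + 4522) = √(-39908) = 2*I*√9977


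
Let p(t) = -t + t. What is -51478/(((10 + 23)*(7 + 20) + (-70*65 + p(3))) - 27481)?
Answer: 25739/15570 ≈ 1.6531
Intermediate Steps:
p(t) = 0
-51478/(((10 + 23)*(7 + 20) + (-70*65 + p(3))) - 27481) = -51478/(((10 + 23)*(7 + 20) + (-70*65 + 0)) - 27481) = -51478/((33*27 + (-4550 + 0)) - 27481) = -51478/((891 - 4550) - 27481) = -51478/(-3659 - 27481) = -51478/(-31140) = -51478*(-1/31140) = 25739/15570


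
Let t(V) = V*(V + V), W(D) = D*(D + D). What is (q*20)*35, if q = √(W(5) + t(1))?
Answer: 1400*√13 ≈ 5047.8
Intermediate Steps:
W(D) = 2*D² (W(D) = D*(2*D) = 2*D²)
t(V) = 2*V² (t(V) = V*(2*V) = 2*V²)
q = 2*√13 (q = √(2*5² + 2*1²) = √(2*25 + 2*1) = √(50 + 2) = √52 = 2*√13 ≈ 7.2111)
(q*20)*35 = ((2*√13)*20)*35 = (40*√13)*35 = 1400*√13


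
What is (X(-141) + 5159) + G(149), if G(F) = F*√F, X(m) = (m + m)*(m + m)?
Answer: 84683 + 149*√149 ≈ 86502.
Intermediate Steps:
X(m) = 4*m² (X(m) = (2*m)*(2*m) = 4*m²)
G(F) = F^(3/2)
(X(-141) + 5159) + G(149) = (4*(-141)² + 5159) + 149^(3/2) = (4*19881 + 5159) + 149*√149 = (79524 + 5159) + 149*√149 = 84683 + 149*√149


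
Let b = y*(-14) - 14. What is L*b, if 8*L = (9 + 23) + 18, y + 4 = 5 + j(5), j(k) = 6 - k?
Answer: -525/2 ≈ -262.50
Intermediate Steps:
y = 2 (y = -4 + (5 + (6 - 1*5)) = -4 + (5 + (6 - 5)) = -4 + (5 + 1) = -4 + 6 = 2)
b = -42 (b = 2*(-14) - 14 = -28 - 14 = -42)
L = 25/4 (L = ((9 + 23) + 18)/8 = (32 + 18)/8 = (1/8)*50 = 25/4 ≈ 6.2500)
L*b = (25/4)*(-42) = -525/2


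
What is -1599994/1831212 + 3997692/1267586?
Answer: 1323122892055/580304673558 ≈ 2.2800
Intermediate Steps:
-1599994/1831212 + 3997692/1267586 = -1599994*1/1831212 + 3997692*(1/1267586) = -799997/915606 + 1998846/633793 = 1323122892055/580304673558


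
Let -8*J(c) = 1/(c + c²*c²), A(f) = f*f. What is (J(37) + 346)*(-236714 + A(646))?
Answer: 468461727468963/7496792 ≈ 6.2488e+7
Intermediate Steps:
A(f) = f²
J(c) = -1/(8*(c + c⁴)) (J(c) = -1/(8*(c + c²*c²)) = -1/(8*(c + c⁴)))
(J(37) + 346)*(-236714 + A(646)) = (-⅛/(37*(1 + 37³)) + 346)*(-236714 + 646²) = (-⅛*1/37/(1 + 50653) + 346)*(-236714 + 417316) = (-⅛*1/37/50654 + 346)*180602 = (-⅛*1/37*1/50654 + 346)*180602 = (-1/14993584 + 346)*180602 = (5187780063/14993584)*180602 = 468461727468963/7496792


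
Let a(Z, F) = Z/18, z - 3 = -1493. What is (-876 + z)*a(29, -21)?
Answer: -34307/9 ≈ -3811.9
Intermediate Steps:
z = -1490 (z = 3 - 1493 = -1490)
a(Z, F) = Z/18 (a(Z, F) = Z*(1/18) = Z/18)
(-876 + z)*a(29, -21) = (-876 - 1490)*((1/18)*29) = -2366*29/18 = -34307/9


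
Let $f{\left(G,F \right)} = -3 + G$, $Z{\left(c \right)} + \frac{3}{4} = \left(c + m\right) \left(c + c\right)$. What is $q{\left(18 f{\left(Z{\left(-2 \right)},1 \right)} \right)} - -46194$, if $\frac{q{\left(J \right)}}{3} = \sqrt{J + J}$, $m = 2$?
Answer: $46194 + 9 i \sqrt{15} \approx 46194.0 + 34.857 i$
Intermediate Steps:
$Z{\left(c \right)} = - \frac{3}{4} + 2 c \left(2 + c\right)$ ($Z{\left(c \right)} = - \frac{3}{4} + \left(c + 2\right) \left(c + c\right) = - \frac{3}{4} + \left(2 + c\right) 2 c = - \frac{3}{4} + 2 c \left(2 + c\right)$)
$q{\left(J \right)} = 3 \sqrt{2} \sqrt{J}$ ($q{\left(J \right)} = 3 \sqrt{J + J} = 3 \sqrt{2 J} = 3 \sqrt{2} \sqrt{J}$)
$q{\left(18 f{\left(Z{\left(-2 \right)},1 \right)} \right)} - -46194 = 3 \sqrt{2} \sqrt{18 \left(-3 + \left(- \frac{3}{4} + 2 \left(-2\right)^{2} + 4 \left(-2\right)\right)\right)} - -46194 = 3 \sqrt{2} \sqrt{18 \left(-3 - \frac{3}{4}\right)} + 46194 = 3 \sqrt{2} \sqrt{18 \left(- \frac{15}{4}\right)} + 46194 = 3 \sqrt{2} \sqrt{- \frac{135}{2}} + 46194 = 3 \sqrt{2} \frac{3 i \sqrt{30}}{2} + 46194 = 9 i \sqrt{15} + 46194 = 46194 + 9 i \sqrt{15}$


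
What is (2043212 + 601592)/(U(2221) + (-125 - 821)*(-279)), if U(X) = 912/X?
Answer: 2937054842/293099163 ≈ 10.021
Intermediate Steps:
(2043212 + 601592)/(U(2221) + (-125 - 821)*(-279)) = (2043212 + 601592)/(912/2221 + (-125 - 821)*(-279)) = 2644804/(912*(1/2221) - 946*(-279)) = 2644804/(912/2221 + 263934) = 2644804/(586198326/2221) = 2644804*(2221/586198326) = 2937054842/293099163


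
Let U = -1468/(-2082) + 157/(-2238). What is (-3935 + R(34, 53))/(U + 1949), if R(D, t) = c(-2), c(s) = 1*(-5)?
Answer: -3059748840/1514059199 ≈ -2.0209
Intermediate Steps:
c(s) = -5
U = 493085/776586 (U = -1468*(-1/2082) + 157*(-1/2238) = 734/1041 - 157/2238 = 493085/776586 ≈ 0.63494)
R(D, t) = -5
(-3935 + R(34, 53))/(U + 1949) = (-3935 - 5)/(493085/776586 + 1949) = -3940/1514059199/776586 = -3940*776586/1514059199 = -3059748840/1514059199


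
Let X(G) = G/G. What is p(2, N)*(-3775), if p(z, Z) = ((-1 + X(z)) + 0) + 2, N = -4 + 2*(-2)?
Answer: -7550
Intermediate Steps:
X(G) = 1
N = -8 (N = -4 - 4 = -8)
p(z, Z) = 2 (p(z, Z) = ((-1 + 1) + 0) + 2 = (0 + 0) + 2 = 0 + 2 = 2)
p(2, N)*(-3775) = 2*(-3775) = -7550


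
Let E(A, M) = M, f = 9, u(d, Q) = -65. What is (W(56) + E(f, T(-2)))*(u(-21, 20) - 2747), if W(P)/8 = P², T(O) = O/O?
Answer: -70550268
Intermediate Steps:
T(O) = 1
W(P) = 8*P²
(W(56) + E(f, T(-2)))*(u(-21, 20) - 2747) = (8*56² + 1)*(-65 - 2747) = (8*3136 + 1)*(-2812) = (25088 + 1)*(-2812) = 25089*(-2812) = -70550268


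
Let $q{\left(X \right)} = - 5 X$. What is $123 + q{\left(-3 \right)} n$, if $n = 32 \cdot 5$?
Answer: $2523$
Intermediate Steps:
$n = 160$
$123 + q{\left(-3 \right)} n = 123 + \left(-5\right) \left(-3\right) 160 = 123 + 15 \cdot 160 = 123 + 2400 = 2523$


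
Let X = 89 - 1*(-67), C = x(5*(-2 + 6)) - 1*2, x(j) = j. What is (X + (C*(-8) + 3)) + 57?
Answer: 72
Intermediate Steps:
C = 18 (C = 5*(-2 + 6) - 1*2 = 5*4 - 2 = 20 - 2 = 18)
X = 156 (X = 89 + 67 = 156)
(X + (C*(-8) + 3)) + 57 = (156 + (18*(-8) + 3)) + 57 = (156 + (-144 + 3)) + 57 = (156 - 141) + 57 = 15 + 57 = 72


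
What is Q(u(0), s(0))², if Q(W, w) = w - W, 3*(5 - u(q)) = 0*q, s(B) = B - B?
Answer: 25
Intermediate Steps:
s(B) = 0
u(q) = 5 (u(q) = 5 - 0*q = 5 - ⅓*0 = 5 + 0 = 5)
Q(u(0), s(0))² = (0 - 1*5)² = (0 - 5)² = (-5)² = 25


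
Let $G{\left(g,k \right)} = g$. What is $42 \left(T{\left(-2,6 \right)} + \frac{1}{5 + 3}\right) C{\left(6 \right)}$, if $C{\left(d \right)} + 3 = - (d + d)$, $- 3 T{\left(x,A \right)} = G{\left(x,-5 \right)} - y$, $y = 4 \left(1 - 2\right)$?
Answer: $\frac{1365}{4} \approx 341.25$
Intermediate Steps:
$y = -4$ ($y = 4 \left(-1\right) = -4$)
$T{\left(x,A \right)} = - \frac{4}{3} - \frac{x}{3}$ ($T{\left(x,A \right)} = - \frac{x - -4}{3} = - \frac{x + 4}{3} = - \frac{4 + x}{3} = - \frac{4}{3} - \frac{x}{3}$)
$C{\left(d \right)} = -3 - 2 d$ ($C{\left(d \right)} = -3 - \left(d + d\right) = -3 - 2 d$)
$42 \left(T{\left(-2,6 \right)} + \frac{1}{5 + 3}\right) C{\left(6 \right)} = 42 \left(\left(- \frac{4}{3} - - \frac{2}{3}\right) + \frac{1}{5 + 3}\right) \left(-3 - 12\right) = 42 \left(\left(- \frac{4}{3} + \frac{2}{3}\right) + \frac{1}{8}\right) \left(-3 - 12\right) = 42 \left(- \frac{2}{3} + \frac{1}{8}\right) \left(-15\right) = 42 \left(\left(- \frac{13}{24}\right) \left(-15\right)\right) = 42 \cdot \frac{65}{8} = \frac{1365}{4}$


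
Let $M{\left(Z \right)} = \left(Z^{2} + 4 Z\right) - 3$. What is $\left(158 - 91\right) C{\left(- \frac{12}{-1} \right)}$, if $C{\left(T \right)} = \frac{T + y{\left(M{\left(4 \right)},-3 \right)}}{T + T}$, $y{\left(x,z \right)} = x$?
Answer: $\frac{2747}{24} \approx 114.46$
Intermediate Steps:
$M{\left(Z \right)} = -3 + Z^{2} + 4 Z$
$C{\left(T \right)} = \frac{29 + T}{2 T}$ ($C{\left(T \right)} = \frac{T + \left(-3 + 4^{2} + 4 \cdot 4\right)}{T + T} = \frac{T + \left(-3 + 16 + 16\right)}{2 T} = \left(T + 29\right) \frac{1}{2 T} = \left(29 + T\right) \frac{1}{2 T} = \frac{29 + T}{2 T}$)
$\left(158 - 91\right) C{\left(- \frac{12}{-1} \right)} = \left(158 - 91\right) \frac{29 - \frac{12}{-1}}{2 \left(- \frac{12}{-1}\right)} = 67 \frac{29 - -12}{2 \left(\left(-12\right) \left(-1\right)\right)} = 67 \frac{29 + 12}{2 \cdot 12} = 67 \cdot \frac{1}{2} \cdot \frac{1}{12} \cdot 41 = 67 \cdot \frac{41}{24} = \frac{2747}{24}$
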